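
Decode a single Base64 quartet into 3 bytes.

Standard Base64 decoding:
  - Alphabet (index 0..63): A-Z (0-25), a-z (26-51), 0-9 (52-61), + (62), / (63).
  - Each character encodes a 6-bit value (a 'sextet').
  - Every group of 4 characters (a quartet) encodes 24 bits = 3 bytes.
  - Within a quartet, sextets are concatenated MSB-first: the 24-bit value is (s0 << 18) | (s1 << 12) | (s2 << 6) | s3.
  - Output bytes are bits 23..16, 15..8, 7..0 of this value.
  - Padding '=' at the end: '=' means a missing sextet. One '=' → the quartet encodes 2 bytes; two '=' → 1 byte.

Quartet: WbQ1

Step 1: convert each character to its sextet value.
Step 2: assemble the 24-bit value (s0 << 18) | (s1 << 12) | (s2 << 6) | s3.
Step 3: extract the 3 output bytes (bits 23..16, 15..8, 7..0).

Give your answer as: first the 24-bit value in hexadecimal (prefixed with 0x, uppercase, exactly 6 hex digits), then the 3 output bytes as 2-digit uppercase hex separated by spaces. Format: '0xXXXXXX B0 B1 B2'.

Sextets: W=22, b=27, Q=16, 1=53
24-bit: (22<<18) | (27<<12) | (16<<6) | 53
      = 0x580000 | 0x01B000 | 0x000400 | 0x000035
      = 0x59B435
Bytes: (v>>16)&0xFF=59, (v>>8)&0xFF=B4, v&0xFF=35

Answer: 0x59B435 59 B4 35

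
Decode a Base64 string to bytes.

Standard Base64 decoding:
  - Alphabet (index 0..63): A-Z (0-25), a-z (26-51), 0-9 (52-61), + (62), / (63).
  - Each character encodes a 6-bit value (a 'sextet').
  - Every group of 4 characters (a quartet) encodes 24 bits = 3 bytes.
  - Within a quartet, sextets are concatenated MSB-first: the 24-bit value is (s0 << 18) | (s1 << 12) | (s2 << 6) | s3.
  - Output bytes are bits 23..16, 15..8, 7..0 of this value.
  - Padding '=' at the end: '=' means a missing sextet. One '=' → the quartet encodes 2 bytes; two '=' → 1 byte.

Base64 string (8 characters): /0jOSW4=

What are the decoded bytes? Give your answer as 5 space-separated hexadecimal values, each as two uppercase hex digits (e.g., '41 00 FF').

Answer: FF 48 CE 49 6E

Derivation:
After char 0 ('/'=63): chars_in_quartet=1 acc=0x3F bytes_emitted=0
After char 1 ('0'=52): chars_in_quartet=2 acc=0xFF4 bytes_emitted=0
After char 2 ('j'=35): chars_in_quartet=3 acc=0x3FD23 bytes_emitted=0
After char 3 ('O'=14): chars_in_quartet=4 acc=0xFF48CE -> emit FF 48 CE, reset; bytes_emitted=3
After char 4 ('S'=18): chars_in_quartet=1 acc=0x12 bytes_emitted=3
After char 5 ('W'=22): chars_in_quartet=2 acc=0x496 bytes_emitted=3
After char 6 ('4'=56): chars_in_quartet=3 acc=0x125B8 bytes_emitted=3
Padding '=': partial quartet acc=0x125B8 -> emit 49 6E; bytes_emitted=5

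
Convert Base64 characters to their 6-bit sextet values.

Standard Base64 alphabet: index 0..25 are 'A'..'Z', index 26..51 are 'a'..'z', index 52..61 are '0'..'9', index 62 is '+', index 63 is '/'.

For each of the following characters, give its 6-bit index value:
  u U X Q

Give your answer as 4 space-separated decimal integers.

Answer: 46 20 23 16

Derivation:
'u': a..z range, 26 + ord('u') − ord('a') = 46
'U': A..Z range, ord('U') − ord('A') = 20
'X': A..Z range, ord('X') − ord('A') = 23
'Q': A..Z range, ord('Q') − ord('A') = 16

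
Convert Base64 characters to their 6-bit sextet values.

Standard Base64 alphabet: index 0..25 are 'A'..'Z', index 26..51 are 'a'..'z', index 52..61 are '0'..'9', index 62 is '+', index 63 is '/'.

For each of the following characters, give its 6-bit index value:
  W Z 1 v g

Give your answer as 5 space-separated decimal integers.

'W': A..Z range, ord('W') − ord('A') = 22
'Z': A..Z range, ord('Z') − ord('A') = 25
'1': 0..9 range, 52 + ord('1') − ord('0') = 53
'v': a..z range, 26 + ord('v') − ord('a') = 47
'g': a..z range, 26 + ord('g') − ord('a') = 32

Answer: 22 25 53 47 32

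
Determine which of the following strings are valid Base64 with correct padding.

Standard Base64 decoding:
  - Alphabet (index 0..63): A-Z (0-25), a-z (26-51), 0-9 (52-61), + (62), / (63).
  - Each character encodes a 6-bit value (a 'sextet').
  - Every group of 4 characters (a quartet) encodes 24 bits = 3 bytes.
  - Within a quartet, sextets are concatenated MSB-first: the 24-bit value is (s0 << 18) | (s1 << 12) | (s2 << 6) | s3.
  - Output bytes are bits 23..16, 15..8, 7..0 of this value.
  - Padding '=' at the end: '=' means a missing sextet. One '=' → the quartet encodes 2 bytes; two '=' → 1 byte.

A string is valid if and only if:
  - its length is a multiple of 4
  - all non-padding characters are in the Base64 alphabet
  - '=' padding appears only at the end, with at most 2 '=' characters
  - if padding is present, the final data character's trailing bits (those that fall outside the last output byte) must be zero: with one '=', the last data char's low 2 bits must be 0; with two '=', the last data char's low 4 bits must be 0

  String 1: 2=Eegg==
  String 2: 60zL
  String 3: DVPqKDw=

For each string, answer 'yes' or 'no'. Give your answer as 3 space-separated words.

String 1: '2=Eegg==' → invalid (bad char(s): ['=']; '=' in middle)
String 2: '60zL' → valid
String 3: 'DVPqKDw=' → valid

Answer: no yes yes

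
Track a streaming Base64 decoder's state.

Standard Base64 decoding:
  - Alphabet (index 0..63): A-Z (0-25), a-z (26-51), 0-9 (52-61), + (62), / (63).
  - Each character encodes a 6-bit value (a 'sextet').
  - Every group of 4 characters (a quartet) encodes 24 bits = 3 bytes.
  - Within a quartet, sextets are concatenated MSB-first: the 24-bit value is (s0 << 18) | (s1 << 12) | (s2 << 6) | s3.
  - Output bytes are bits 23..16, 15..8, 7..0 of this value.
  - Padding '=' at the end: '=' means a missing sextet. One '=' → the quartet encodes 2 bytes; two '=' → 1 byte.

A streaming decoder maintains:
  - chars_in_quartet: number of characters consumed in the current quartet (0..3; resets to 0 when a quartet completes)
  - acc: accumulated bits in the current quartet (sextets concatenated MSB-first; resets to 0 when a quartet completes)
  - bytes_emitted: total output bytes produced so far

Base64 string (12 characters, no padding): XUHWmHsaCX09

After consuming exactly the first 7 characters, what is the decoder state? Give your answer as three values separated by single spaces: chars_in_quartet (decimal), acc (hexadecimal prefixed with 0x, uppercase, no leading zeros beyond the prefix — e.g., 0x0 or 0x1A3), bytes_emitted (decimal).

Answer: 3 0x261EC 3

Derivation:
After char 0 ('X'=23): chars_in_quartet=1 acc=0x17 bytes_emitted=0
After char 1 ('U'=20): chars_in_quartet=2 acc=0x5D4 bytes_emitted=0
After char 2 ('H'=7): chars_in_quartet=3 acc=0x17507 bytes_emitted=0
After char 3 ('W'=22): chars_in_quartet=4 acc=0x5D41D6 -> emit 5D 41 D6, reset; bytes_emitted=3
After char 4 ('m'=38): chars_in_quartet=1 acc=0x26 bytes_emitted=3
After char 5 ('H'=7): chars_in_quartet=2 acc=0x987 bytes_emitted=3
After char 6 ('s'=44): chars_in_quartet=3 acc=0x261EC bytes_emitted=3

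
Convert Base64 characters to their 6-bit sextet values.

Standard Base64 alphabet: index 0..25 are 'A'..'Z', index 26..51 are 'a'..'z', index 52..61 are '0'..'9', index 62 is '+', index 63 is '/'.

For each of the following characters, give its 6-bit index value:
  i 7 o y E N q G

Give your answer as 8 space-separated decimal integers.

Answer: 34 59 40 50 4 13 42 6

Derivation:
'i': a..z range, 26 + ord('i') − ord('a') = 34
'7': 0..9 range, 52 + ord('7') − ord('0') = 59
'o': a..z range, 26 + ord('o') − ord('a') = 40
'y': a..z range, 26 + ord('y') − ord('a') = 50
'E': A..Z range, ord('E') − ord('A') = 4
'N': A..Z range, ord('N') − ord('A') = 13
'q': a..z range, 26 + ord('q') − ord('a') = 42
'G': A..Z range, ord('G') − ord('A') = 6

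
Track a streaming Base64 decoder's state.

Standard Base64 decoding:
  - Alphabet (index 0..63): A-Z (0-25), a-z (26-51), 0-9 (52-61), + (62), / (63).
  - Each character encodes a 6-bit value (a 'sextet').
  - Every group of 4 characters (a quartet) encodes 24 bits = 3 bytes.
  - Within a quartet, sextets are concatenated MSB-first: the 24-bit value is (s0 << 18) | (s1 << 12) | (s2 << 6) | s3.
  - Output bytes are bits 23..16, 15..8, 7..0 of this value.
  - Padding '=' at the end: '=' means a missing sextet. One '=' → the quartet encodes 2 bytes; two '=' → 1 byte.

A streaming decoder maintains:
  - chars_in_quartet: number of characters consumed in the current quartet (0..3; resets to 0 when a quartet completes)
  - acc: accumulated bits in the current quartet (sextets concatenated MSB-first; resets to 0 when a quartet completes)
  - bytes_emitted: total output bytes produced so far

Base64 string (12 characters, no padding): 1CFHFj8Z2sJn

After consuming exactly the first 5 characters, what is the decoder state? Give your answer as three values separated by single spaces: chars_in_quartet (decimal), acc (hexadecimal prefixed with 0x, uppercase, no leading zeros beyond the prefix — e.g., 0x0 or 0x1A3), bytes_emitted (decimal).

Answer: 1 0x5 3

Derivation:
After char 0 ('1'=53): chars_in_quartet=1 acc=0x35 bytes_emitted=0
After char 1 ('C'=2): chars_in_quartet=2 acc=0xD42 bytes_emitted=0
After char 2 ('F'=5): chars_in_quartet=3 acc=0x35085 bytes_emitted=0
After char 3 ('H'=7): chars_in_quartet=4 acc=0xD42147 -> emit D4 21 47, reset; bytes_emitted=3
After char 4 ('F'=5): chars_in_quartet=1 acc=0x5 bytes_emitted=3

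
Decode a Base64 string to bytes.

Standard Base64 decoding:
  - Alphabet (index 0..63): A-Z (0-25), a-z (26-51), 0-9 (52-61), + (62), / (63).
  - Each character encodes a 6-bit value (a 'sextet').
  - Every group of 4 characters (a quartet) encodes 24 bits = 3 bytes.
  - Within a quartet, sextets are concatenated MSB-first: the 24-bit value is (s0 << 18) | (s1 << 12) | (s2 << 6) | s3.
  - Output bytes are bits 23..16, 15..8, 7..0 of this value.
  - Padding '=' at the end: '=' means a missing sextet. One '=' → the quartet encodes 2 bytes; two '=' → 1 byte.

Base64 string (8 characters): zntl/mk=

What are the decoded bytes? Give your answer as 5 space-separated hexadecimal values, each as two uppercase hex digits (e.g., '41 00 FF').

Answer: CE 7B 65 FE 69

Derivation:
After char 0 ('z'=51): chars_in_quartet=1 acc=0x33 bytes_emitted=0
After char 1 ('n'=39): chars_in_quartet=2 acc=0xCE7 bytes_emitted=0
After char 2 ('t'=45): chars_in_quartet=3 acc=0x339ED bytes_emitted=0
After char 3 ('l'=37): chars_in_quartet=4 acc=0xCE7B65 -> emit CE 7B 65, reset; bytes_emitted=3
After char 4 ('/'=63): chars_in_quartet=1 acc=0x3F bytes_emitted=3
After char 5 ('m'=38): chars_in_quartet=2 acc=0xFE6 bytes_emitted=3
After char 6 ('k'=36): chars_in_quartet=3 acc=0x3F9A4 bytes_emitted=3
Padding '=': partial quartet acc=0x3F9A4 -> emit FE 69; bytes_emitted=5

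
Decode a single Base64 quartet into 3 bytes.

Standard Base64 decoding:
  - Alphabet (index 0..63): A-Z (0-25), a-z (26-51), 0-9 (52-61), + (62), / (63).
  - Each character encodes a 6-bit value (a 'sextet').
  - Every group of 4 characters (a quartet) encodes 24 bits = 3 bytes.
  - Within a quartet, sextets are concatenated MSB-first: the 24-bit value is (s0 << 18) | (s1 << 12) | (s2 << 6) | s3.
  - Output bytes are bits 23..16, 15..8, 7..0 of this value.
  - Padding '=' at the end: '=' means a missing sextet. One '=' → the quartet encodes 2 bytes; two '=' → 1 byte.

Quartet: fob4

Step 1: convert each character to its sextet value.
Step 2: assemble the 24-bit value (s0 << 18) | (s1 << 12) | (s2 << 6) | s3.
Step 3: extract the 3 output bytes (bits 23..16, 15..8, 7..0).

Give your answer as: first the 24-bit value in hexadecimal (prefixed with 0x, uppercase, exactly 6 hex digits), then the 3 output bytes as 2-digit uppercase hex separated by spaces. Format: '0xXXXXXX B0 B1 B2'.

Sextets: f=31, o=40, b=27, 4=56
24-bit: (31<<18) | (40<<12) | (27<<6) | 56
      = 0x7C0000 | 0x028000 | 0x0006C0 | 0x000038
      = 0x7E86F8
Bytes: (v>>16)&0xFF=7E, (v>>8)&0xFF=86, v&0xFF=F8

Answer: 0x7E86F8 7E 86 F8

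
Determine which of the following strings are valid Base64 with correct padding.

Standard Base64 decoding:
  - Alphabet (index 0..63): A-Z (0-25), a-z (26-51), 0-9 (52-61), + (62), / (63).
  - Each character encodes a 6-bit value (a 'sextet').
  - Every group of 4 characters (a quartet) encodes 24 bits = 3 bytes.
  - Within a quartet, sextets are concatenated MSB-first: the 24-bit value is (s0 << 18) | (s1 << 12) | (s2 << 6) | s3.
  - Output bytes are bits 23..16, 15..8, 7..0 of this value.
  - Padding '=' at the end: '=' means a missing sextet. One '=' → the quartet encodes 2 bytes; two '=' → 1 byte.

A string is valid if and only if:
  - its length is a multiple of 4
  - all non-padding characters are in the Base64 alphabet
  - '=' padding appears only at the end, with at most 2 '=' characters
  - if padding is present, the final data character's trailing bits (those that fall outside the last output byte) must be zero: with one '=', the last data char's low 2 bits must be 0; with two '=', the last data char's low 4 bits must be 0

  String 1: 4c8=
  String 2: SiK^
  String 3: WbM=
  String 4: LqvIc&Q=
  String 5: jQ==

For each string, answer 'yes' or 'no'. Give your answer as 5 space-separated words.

Answer: yes no yes no yes

Derivation:
String 1: '4c8=' → valid
String 2: 'SiK^' → invalid (bad char(s): ['^'])
String 3: 'WbM=' → valid
String 4: 'LqvIc&Q=' → invalid (bad char(s): ['&'])
String 5: 'jQ==' → valid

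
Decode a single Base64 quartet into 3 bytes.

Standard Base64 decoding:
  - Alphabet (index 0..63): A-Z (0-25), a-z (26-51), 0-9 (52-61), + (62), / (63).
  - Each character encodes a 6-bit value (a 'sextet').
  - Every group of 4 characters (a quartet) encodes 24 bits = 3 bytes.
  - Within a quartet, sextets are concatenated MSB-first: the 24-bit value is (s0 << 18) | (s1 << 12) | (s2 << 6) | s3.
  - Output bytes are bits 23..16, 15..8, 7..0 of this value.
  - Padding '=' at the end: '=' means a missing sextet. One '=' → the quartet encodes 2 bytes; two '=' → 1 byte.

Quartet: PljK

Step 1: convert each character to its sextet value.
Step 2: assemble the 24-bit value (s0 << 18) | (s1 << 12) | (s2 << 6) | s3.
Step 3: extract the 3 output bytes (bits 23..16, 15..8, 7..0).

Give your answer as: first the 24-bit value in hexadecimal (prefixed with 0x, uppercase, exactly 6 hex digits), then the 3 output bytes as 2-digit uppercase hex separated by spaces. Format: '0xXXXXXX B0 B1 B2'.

Sextets: P=15, l=37, j=35, K=10
24-bit: (15<<18) | (37<<12) | (35<<6) | 10
      = 0x3C0000 | 0x025000 | 0x0008C0 | 0x00000A
      = 0x3E58CA
Bytes: (v>>16)&0xFF=3E, (v>>8)&0xFF=58, v&0xFF=CA

Answer: 0x3E58CA 3E 58 CA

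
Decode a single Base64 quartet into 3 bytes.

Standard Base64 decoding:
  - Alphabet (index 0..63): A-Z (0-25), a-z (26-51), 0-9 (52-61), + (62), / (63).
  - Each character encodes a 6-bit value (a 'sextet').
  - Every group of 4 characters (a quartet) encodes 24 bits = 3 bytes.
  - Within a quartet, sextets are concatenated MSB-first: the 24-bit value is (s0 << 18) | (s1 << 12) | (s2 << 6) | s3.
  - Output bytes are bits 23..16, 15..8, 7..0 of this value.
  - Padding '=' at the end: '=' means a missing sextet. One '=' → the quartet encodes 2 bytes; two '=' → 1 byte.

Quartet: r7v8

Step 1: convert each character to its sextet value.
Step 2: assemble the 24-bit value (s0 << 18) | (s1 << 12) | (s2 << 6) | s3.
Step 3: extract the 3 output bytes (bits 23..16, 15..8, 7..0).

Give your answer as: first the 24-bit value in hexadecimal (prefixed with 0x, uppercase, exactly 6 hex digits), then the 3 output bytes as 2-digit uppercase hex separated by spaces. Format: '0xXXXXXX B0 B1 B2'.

Answer: 0xAFBBFC AF BB FC

Derivation:
Sextets: r=43, 7=59, v=47, 8=60
24-bit: (43<<18) | (59<<12) | (47<<6) | 60
      = 0xAC0000 | 0x03B000 | 0x000BC0 | 0x00003C
      = 0xAFBBFC
Bytes: (v>>16)&0xFF=AF, (v>>8)&0xFF=BB, v&0xFF=FC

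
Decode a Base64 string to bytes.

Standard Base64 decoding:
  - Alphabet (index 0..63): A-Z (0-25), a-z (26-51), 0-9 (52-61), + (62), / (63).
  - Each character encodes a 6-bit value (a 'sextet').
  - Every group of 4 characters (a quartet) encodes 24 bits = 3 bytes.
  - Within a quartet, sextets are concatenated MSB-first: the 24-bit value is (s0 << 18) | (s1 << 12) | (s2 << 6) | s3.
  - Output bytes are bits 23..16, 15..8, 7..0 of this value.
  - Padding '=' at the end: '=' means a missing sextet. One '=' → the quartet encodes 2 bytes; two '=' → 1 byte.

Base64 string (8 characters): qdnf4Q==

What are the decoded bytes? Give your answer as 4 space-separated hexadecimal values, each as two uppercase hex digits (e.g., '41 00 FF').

Answer: A9 D9 DF E1

Derivation:
After char 0 ('q'=42): chars_in_quartet=1 acc=0x2A bytes_emitted=0
After char 1 ('d'=29): chars_in_quartet=2 acc=0xA9D bytes_emitted=0
After char 2 ('n'=39): chars_in_quartet=3 acc=0x2A767 bytes_emitted=0
After char 3 ('f'=31): chars_in_quartet=4 acc=0xA9D9DF -> emit A9 D9 DF, reset; bytes_emitted=3
After char 4 ('4'=56): chars_in_quartet=1 acc=0x38 bytes_emitted=3
After char 5 ('Q'=16): chars_in_quartet=2 acc=0xE10 bytes_emitted=3
Padding '==': partial quartet acc=0xE10 -> emit E1; bytes_emitted=4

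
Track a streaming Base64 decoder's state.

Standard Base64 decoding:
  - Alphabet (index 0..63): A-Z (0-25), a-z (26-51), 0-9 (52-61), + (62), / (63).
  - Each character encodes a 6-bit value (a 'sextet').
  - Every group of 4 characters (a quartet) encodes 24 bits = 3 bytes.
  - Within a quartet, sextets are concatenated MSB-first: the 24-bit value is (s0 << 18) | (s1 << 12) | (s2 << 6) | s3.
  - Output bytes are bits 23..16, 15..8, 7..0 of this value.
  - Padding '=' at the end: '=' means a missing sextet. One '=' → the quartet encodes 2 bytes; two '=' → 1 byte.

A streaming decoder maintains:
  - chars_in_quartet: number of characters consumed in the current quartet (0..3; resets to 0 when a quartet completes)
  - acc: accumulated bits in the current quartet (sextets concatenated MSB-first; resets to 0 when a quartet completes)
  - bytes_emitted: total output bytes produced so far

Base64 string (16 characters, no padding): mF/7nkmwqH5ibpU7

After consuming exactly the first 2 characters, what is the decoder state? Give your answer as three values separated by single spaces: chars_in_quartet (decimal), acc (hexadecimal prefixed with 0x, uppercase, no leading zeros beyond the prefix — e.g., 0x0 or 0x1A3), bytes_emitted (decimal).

After char 0 ('m'=38): chars_in_quartet=1 acc=0x26 bytes_emitted=0
After char 1 ('F'=5): chars_in_quartet=2 acc=0x985 bytes_emitted=0

Answer: 2 0x985 0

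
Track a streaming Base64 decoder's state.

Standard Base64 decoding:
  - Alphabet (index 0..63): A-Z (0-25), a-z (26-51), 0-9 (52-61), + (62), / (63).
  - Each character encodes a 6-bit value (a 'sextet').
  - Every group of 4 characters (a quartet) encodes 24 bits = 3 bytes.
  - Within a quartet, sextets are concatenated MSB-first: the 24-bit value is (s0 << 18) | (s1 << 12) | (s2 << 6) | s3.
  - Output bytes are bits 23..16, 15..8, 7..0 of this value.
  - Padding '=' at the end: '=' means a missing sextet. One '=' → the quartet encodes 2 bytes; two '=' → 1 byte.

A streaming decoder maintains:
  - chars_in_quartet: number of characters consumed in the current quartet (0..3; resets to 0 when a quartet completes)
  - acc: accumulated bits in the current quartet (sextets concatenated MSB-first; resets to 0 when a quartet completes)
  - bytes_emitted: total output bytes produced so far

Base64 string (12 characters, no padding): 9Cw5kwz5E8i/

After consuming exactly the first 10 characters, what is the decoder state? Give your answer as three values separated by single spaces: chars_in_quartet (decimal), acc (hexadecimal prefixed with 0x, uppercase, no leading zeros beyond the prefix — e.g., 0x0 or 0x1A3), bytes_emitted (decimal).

After char 0 ('9'=61): chars_in_quartet=1 acc=0x3D bytes_emitted=0
After char 1 ('C'=2): chars_in_quartet=2 acc=0xF42 bytes_emitted=0
After char 2 ('w'=48): chars_in_quartet=3 acc=0x3D0B0 bytes_emitted=0
After char 3 ('5'=57): chars_in_quartet=4 acc=0xF42C39 -> emit F4 2C 39, reset; bytes_emitted=3
After char 4 ('k'=36): chars_in_quartet=1 acc=0x24 bytes_emitted=3
After char 5 ('w'=48): chars_in_quartet=2 acc=0x930 bytes_emitted=3
After char 6 ('z'=51): chars_in_quartet=3 acc=0x24C33 bytes_emitted=3
After char 7 ('5'=57): chars_in_quartet=4 acc=0x930CF9 -> emit 93 0C F9, reset; bytes_emitted=6
After char 8 ('E'=4): chars_in_quartet=1 acc=0x4 bytes_emitted=6
After char 9 ('8'=60): chars_in_quartet=2 acc=0x13C bytes_emitted=6

Answer: 2 0x13C 6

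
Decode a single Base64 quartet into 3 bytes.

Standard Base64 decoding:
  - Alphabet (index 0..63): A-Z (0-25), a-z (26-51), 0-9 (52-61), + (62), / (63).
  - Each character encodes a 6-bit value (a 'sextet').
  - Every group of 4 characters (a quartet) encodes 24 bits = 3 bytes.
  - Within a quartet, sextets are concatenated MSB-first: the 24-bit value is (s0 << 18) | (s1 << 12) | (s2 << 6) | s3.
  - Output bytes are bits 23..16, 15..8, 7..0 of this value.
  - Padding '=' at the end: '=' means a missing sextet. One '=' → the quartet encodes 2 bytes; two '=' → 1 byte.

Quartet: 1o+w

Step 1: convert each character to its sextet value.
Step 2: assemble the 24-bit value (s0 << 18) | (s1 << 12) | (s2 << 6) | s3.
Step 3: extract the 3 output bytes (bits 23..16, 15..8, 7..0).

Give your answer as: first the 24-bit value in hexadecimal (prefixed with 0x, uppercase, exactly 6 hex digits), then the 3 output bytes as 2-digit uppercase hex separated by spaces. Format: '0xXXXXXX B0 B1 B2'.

Answer: 0xD68FB0 D6 8F B0

Derivation:
Sextets: 1=53, o=40, +=62, w=48
24-bit: (53<<18) | (40<<12) | (62<<6) | 48
      = 0xD40000 | 0x028000 | 0x000F80 | 0x000030
      = 0xD68FB0
Bytes: (v>>16)&0xFF=D6, (v>>8)&0xFF=8F, v&0xFF=B0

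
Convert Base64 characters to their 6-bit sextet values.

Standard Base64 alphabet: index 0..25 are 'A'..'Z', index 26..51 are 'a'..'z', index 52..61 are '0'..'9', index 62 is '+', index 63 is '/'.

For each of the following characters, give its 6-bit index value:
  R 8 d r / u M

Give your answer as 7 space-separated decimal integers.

Answer: 17 60 29 43 63 46 12

Derivation:
'R': A..Z range, ord('R') − ord('A') = 17
'8': 0..9 range, 52 + ord('8') − ord('0') = 60
'd': a..z range, 26 + ord('d') − ord('a') = 29
'r': a..z range, 26 + ord('r') − ord('a') = 43
'/': index 63
'u': a..z range, 26 + ord('u') − ord('a') = 46
'M': A..Z range, ord('M') − ord('A') = 12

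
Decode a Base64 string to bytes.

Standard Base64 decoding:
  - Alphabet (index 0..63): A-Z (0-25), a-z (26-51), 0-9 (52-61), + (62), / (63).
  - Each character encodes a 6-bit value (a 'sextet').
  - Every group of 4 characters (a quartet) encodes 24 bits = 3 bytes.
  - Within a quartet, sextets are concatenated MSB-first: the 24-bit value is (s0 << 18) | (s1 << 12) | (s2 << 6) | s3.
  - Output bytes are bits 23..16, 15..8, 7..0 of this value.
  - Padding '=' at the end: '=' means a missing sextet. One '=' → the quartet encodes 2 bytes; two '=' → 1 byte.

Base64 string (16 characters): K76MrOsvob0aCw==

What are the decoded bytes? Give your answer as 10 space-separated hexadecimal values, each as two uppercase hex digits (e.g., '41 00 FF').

After char 0 ('K'=10): chars_in_quartet=1 acc=0xA bytes_emitted=0
After char 1 ('7'=59): chars_in_quartet=2 acc=0x2BB bytes_emitted=0
After char 2 ('6'=58): chars_in_quartet=3 acc=0xAEFA bytes_emitted=0
After char 3 ('M'=12): chars_in_quartet=4 acc=0x2BBE8C -> emit 2B BE 8C, reset; bytes_emitted=3
After char 4 ('r'=43): chars_in_quartet=1 acc=0x2B bytes_emitted=3
After char 5 ('O'=14): chars_in_quartet=2 acc=0xACE bytes_emitted=3
After char 6 ('s'=44): chars_in_quartet=3 acc=0x2B3AC bytes_emitted=3
After char 7 ('v'=47): chars_in_quartet=4 acc=0xACEB2F -> emit AC EB 2F, reset; bytes_emitted=6
After char 8 ('o'=40): chars_in_quartet=1 acc=0x28 bytes_emitted=6
After char 9 ('b'=27): chars_in_quartet=2 acc=0xA1B bytes_emitted=6
After char 10 ('0'=52): chars_in_quartet=3 acc=0x286F4 bytes_emitted=6
After char 11 ('a'=26): chars_in_quartet=4 acc=0xA1BD1A -> emit A1 BD 1A, reset; bytes_emitted=9
After char 12 ('C'=2): chars_in_quartet=1 acc=0x2 bytes_emitted=9
After char 13 ('w'=48): chars_in_quartet=2 acc=0xB0 bytes_emitted=9
Padding '==': partial quartet acc=0xB0 -> emit 0B; bytes_emitted=10

Answer: 2B BE 8C AC EB 2F A1 BD 1A 0B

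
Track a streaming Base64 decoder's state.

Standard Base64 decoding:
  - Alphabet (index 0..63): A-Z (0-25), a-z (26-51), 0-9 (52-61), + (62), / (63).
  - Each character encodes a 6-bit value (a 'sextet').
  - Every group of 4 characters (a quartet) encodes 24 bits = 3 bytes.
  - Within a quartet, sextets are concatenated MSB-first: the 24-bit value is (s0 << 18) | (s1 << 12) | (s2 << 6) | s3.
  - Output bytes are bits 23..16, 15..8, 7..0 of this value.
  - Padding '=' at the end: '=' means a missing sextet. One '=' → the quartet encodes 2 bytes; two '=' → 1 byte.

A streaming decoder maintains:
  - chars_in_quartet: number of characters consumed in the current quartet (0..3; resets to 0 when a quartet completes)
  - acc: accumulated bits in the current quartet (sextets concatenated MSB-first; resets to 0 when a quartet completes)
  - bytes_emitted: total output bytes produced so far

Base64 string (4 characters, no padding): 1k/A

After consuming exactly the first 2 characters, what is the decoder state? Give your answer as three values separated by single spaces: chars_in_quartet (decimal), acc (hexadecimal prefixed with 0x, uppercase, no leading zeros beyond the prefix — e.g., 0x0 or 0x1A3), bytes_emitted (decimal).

After char 0 ('1'=53): chars_in_quartet=1 acc=0x35 bytes_emitted=0
After char 1 ('k'=36): chars_in_quartet=2 acc=0xD64 bytes_emitted=0

Answer: 2 0xD64 0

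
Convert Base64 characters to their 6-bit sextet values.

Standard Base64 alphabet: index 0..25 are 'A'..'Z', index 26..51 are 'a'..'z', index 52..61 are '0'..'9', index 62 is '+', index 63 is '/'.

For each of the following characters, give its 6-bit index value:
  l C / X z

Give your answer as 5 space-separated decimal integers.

'l': a..z range, 26 + ord('l') − ord('a') = 37
'C': A..Z range, ord('C') − ord('A') = 2
'/': index 63
'X': A..Z range, ord('X') − ord('A') = 23
'z': a..z range, 26 + ord('z') − ord('a') = 51

Answer: 37 2 63 23 51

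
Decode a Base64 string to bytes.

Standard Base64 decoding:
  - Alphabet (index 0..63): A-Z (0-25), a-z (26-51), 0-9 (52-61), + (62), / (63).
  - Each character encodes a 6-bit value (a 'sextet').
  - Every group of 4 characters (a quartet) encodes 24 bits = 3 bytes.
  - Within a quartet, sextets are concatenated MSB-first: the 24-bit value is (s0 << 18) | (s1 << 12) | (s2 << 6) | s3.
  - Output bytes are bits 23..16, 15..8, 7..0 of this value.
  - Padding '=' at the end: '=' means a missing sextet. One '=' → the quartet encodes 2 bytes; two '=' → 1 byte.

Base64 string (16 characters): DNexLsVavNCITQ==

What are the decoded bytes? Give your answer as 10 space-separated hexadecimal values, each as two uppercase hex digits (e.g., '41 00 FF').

After char 0 ('D'=3): chars_in_quartet=1 acc=0x3 bytes_emitted=0
After char 1 ('N'=13): chars_in_quartet=2 acc=0xCD bytes_emitted=0
After char 2 ('e'=30): chars_in_quartet=3 acc=0x335E bytes_emitted=0
After char 3 ('x'=49): chars_in_quartet=4 acc=0xCD7B1 -> emit 0C D7 B1, reset; bytes_emitted=3
After char 4 ('L'=11): chars_in_quartet=1 acc=0xB bytes_emitted=3
After char 5 ('s'=44): chars_in_quartet=2 acc=0x2EC bytes_emitted=3
After char 6 ('V'=21): chars_in_quartet=3 acc=0xBB15 bytes_emitted=3
After char 7 ('a'=26): chars_in_quartet=4 acc=0x2EC55A -> emit 2E C5 5A, reset; bytes_emitted=6
After char 8 ('v'=47): chars_in_quartet=1 acc=0x2F bytes_emitted=6
After char 9 ('N'=13): chars_in_quartet=2 acc=0xBCD bytes_emitted=6
After char 10 ('C'=2): chars_in_quartet=3 acc=0x2F342 bytes_emitted=6
After char 11 ('I'=8): chars_in_quartet=4 acc=0xBCD088 -> emit BC D0 88, reset; bytes_emitted=9
After char 12 ('T'=19): chars_in_quartet=1 acc=0x13 bytes_emitted=9
After char 13 ('Q'=16): chars_in_quartet=2 acc=0x4D0 bytes_emitted=9
Padding '==': partial quartet acc=0x4D0 -> emit 4D; bytes_emitted=10

Answer: 0C D7 B1 2E C5 5A BC D0 88 4D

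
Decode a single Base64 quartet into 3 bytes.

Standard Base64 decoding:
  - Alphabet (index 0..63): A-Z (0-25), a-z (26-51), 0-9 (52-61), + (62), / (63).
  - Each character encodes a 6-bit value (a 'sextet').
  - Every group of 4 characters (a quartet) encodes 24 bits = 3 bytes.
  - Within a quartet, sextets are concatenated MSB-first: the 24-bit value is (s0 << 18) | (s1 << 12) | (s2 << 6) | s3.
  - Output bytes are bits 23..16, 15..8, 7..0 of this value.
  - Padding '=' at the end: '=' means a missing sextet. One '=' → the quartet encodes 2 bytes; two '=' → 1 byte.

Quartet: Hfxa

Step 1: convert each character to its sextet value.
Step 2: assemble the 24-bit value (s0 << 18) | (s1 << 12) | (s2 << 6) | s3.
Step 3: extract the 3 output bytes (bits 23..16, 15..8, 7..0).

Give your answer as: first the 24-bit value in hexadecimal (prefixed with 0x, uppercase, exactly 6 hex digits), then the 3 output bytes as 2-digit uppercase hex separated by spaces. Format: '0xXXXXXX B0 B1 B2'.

Answer: 0x1DFC5A 1D FC 5A

Derivation:
Sextets: H=7, f=31, x=49, a=26
24-bit: (7<<18) | (31<<12) | (49<<6) | 26
      = 0x1C0000 | 0x01F000 | 0x000C40 | 0x00001A
      = 0x1DFC5A
Bytes: (v>>16)&0xFF=1D, (v>>8)&0xFF=FC, v&0xFF=5A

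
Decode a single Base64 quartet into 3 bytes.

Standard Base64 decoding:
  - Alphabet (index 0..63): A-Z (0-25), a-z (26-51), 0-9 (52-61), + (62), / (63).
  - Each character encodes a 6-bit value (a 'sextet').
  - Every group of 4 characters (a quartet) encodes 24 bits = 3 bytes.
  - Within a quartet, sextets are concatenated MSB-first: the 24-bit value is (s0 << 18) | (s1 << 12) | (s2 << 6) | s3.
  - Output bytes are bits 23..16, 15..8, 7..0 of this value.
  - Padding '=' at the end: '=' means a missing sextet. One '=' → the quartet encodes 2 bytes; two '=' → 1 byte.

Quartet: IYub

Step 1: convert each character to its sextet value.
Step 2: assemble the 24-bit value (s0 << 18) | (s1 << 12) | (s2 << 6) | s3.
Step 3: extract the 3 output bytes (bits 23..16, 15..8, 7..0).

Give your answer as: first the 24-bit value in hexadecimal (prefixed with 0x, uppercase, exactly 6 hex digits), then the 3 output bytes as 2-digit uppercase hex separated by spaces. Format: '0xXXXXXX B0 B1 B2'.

Answer: 0x218B9B 21 8B 9B

Derivation:
Sextets: I=8, Y=24, u=46, b=27
24-bit: (8<<18) | (24<<12) | (46<<6) | 27
      = 0x200000 | 0x018000 | 0x000B80 | 0x00001B
      = 0x218B9B
Bytes: (v>>16)&0xFF=21, (v>>8)&0xFF=8B, v&0xFF=9B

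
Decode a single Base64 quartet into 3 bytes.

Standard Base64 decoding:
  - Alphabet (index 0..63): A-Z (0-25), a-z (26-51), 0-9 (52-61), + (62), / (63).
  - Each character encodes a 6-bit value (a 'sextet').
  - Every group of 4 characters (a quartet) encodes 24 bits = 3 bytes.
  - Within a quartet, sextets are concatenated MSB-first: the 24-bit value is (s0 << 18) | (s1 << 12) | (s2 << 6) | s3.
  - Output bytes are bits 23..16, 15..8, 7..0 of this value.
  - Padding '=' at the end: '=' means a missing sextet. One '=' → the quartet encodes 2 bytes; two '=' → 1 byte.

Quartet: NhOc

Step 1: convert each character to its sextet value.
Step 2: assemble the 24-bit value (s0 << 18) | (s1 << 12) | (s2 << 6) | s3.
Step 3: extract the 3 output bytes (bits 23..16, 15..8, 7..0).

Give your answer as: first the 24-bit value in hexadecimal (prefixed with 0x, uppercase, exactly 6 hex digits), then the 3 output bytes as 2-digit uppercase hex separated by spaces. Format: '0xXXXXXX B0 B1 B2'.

Sextets: N=13, h=33, O=14, c=28
24-bit: (13<<18) | (33<<12) | (14<<6) | 28
      = 0x340000 | 0x021000 | 0x000380 | 0x00001C
      = 0x36139C
Bytes: (v>>16)&0xFF=36, (v>>8)&0xFF=13, v&0xFF=9C

Answer: 0x36139C 36 13 9C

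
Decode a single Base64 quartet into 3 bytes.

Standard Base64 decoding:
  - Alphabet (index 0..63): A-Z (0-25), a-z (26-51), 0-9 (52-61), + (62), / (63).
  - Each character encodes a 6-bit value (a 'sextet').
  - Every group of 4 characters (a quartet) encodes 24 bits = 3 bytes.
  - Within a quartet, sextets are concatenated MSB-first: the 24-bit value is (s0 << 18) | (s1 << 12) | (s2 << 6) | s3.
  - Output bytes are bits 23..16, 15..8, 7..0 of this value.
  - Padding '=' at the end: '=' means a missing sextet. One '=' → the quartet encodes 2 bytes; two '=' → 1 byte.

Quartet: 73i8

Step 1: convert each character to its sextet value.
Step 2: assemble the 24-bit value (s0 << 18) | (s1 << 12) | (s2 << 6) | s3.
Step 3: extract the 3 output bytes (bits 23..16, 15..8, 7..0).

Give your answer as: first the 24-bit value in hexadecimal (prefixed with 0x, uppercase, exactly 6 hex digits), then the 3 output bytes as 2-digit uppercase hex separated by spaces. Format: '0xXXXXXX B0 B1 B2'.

Sextets: 7=59, 3=55, i=34, 8=60
24-bit: (59<<18) | (55<<12) | (34<<6) | 60
      = 0xEC0000 | 0x037000 | 0x000880 | 0x00003C
      = 0xEF78BC
Bytes: (v>>16)&0xFF=EF, (v>>8)&0xFF=78, v&0xFF=BC

Answer: 0xEF78BC EF 78 BC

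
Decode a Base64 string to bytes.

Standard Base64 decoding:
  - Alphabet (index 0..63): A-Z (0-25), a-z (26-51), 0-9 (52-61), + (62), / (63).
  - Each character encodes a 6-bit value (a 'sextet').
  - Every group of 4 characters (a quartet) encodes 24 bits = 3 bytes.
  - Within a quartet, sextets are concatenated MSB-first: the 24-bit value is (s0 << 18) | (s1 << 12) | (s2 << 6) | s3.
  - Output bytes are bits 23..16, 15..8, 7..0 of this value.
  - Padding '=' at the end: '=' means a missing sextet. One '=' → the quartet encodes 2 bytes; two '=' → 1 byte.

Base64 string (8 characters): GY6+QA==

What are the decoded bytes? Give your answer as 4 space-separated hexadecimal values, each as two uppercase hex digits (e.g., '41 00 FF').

After char 0 ('G'=6): chars_in_quartet=1 acc=0x6 bytes_emitted=0
After char 1 ('Y'=24): chars_in_quartet=2 acc=0x198 bytes_emitted=0
After char 2 ('6'=58): chars_in_quartet=3 acc=0x663A bytes_emitted=0
After char 3 ('+'=62): chars_in_quartet=4 acc=0x198EBE -> emit 19 8E BE, reset; bytes_emitted=3
After char 4 ('Q'=16): chars_in_quartet=1 acc=0x10 bytes_emitted=3
After char 5 ('A'=0): chars_in_quartet=2 acc=0x400 bytes_emitted=3
Padding '==': partial quartet acc=0x400 -> emit 40; bytes_emitted=4

Answer: 19 8E BE 40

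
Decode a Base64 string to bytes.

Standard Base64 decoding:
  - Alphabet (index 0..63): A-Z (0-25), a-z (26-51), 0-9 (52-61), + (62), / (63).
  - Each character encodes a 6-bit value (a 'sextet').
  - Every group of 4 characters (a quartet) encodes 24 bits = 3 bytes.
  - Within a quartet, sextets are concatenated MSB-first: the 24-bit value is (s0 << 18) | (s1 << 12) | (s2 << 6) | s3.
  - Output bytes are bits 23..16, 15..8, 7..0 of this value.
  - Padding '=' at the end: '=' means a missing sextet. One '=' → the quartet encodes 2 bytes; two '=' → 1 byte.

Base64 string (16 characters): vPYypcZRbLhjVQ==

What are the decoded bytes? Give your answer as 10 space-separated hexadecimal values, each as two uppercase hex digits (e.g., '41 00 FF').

Answer: BC F6 32 A5 C6 51 6C B8 63 55

Derivation:
After char 0 ('v'=47): chars_in_quartet=1 acc=0x2F bytes_emitted=0
After char 1 ('P'=15): chars_in_quartet=2 acc=0xBCF bytes_emitted=0
After char 2 ('Y'=24): chars_in_quartet=3 acc=0x2F3D8 bytes_emitted=0
After char 3 ('y'=50): chars_in_quartet=4 acc=0xBCF632 -> emit BC F6 32, reset; bytes_emitted=3
After char 4 ('p'=41): chars_in_quartet=1 acc=0x29 bytes_emitted=3
After char 5 ('c'=28): chars_in_quartet=2 acc=0xA5C bytes_emitted=3
After char 6 ('Z'=25): chars_in_quartet=3 acc=0x29719 bytes_emitted=3
After char 7 ('R'=17): chars_in_quartet=4 acc=0xA5C651 -> emit A5 C6 51, reset; bytes_emitted=6
After char 8 ('b'=27): chars_in_quartet=1 acc=0x1B bytes_emitted=6
After char 9 ('L'=11): chars_in_quartet=2 acc=0x6CB bytes_emitted=6
After char 10 ('h'=33): chars_in_quartet=3 acc=0x1B2E1 bytes_emitted=6
After char 11 ('j'=35): chars_in_quartet=4 acc=0x6CB863 -> emit 6C B8 63, reset; bytes_emitted=9
After char 12 ('V'=21): chars_in_quartet=1 acc=0x15 bytes_emitted=9
After char 13 ('Q'=16): chars_in_quartet=2 acc=0x550 bytes_emitted=9
Padding '==': partial quartet acc=0x550 -> emit 55; bytes_emitted=10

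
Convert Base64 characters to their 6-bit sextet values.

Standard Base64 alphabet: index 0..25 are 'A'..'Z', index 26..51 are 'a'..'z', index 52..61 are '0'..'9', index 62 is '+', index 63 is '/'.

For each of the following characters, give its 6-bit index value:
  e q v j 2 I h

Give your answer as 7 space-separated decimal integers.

Answer: 30 42 47 35 54 8 33

Derivation:
'e': a..z range, 26 + ord('e') − ord('a') = 30
'q': a..z range, 26 + ord('q') − ord('a') = 42
'v': a..z range, 26 + ord('v') − ord('a') = 47
'j': a..z range, 26 + ord('j') − ord('a') = 35
'2': 0..9 range, 52 + ord('2') − ord('0') = 54
'I': A..Z range, ord('I') − ord('A') = 8
'h': a..z range, 26 + ord('h') − ord('a') = 33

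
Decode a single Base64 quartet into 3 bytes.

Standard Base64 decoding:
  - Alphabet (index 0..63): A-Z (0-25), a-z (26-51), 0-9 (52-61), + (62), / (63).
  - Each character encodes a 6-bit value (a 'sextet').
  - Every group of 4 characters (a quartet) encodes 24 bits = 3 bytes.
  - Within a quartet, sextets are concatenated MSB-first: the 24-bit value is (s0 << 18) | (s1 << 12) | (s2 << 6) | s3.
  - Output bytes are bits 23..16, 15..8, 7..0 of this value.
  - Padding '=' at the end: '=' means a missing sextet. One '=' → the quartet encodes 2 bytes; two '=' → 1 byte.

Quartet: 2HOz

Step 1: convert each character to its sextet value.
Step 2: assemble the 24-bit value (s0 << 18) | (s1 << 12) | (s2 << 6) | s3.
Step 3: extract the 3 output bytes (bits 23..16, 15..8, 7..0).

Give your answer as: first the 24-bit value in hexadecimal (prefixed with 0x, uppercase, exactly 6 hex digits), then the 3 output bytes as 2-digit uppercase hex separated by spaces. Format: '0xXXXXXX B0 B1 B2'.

Answer: 0xD873B3 D8 73 B3

Derivation:
Sextets: 2=54, H=7, O=14, z=51
24-bit: (54<<18) | (7<<12) | (14<<6) | 51
      = 0xD80000 | 0x007000 | 0x000380 | 0x000033
      = 0xD873B3
Bytes: (v>>16)&0xFF=D8, (v>>8)&0xFF=73, v&0xFF=B3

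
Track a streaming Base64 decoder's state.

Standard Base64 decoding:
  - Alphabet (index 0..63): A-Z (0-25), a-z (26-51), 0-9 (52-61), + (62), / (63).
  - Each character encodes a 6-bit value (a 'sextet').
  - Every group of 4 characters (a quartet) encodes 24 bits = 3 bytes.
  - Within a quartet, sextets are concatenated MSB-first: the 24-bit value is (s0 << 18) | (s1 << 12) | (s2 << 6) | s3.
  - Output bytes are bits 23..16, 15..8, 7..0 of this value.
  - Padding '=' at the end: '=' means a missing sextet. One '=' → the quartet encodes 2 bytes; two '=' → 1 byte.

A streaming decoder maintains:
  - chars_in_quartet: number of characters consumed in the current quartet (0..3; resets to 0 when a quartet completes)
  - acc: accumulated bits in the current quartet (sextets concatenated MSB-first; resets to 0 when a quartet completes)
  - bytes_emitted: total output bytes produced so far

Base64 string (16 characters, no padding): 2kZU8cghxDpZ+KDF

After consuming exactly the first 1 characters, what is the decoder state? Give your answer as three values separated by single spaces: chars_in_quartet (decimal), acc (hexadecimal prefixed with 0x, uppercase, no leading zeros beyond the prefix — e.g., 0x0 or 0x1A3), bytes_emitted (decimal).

After char 0 ('2'=54): chars_in_quartet=1 acc=0x36 bytes_emitted=0

Answer: 1 0x36 0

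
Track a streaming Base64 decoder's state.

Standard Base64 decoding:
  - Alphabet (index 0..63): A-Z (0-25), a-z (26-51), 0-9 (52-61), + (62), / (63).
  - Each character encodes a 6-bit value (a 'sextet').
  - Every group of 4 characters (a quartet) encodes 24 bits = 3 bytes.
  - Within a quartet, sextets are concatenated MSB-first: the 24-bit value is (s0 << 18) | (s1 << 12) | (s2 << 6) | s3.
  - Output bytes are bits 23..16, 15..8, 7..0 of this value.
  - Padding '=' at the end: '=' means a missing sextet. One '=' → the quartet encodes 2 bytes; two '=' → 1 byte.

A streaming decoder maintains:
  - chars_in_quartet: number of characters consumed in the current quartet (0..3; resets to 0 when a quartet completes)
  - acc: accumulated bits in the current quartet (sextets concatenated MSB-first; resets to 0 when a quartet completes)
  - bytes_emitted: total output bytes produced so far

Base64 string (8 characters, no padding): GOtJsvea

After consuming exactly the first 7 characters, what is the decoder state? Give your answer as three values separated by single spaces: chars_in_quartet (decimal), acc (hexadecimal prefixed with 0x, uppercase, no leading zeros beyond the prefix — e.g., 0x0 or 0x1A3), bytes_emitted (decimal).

After char 0 ('G'=6): chars_in_quartet=1 acc=0x6 bytes_emitted=0
After char 1 ('O'=14): chars_in_quartet=2 acc=0x18E bytes_emitted=0
After char 2 ('t'=45): chars_in_quartet=3 acc=0x63AD bytes_emitted=0
After char 3 ('J'=9): chars_in_quartet=4 acc=0x18EB49 -> emit 18 EB 49, reset; bytes_emitted=3
After char 4 ('s'=44): chars_in_quartet=1 acc=0x2C bytes_emitted=3
After char 5 ('v'=47): chars_in_quartet=2 acc=0xB2F bytes_emitted=3
After char 6 ('e'=30): chars_in_quartet=3 acc=0x2CBDE bytes_emitted=3

Answer: 3 0x2CBDE 3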